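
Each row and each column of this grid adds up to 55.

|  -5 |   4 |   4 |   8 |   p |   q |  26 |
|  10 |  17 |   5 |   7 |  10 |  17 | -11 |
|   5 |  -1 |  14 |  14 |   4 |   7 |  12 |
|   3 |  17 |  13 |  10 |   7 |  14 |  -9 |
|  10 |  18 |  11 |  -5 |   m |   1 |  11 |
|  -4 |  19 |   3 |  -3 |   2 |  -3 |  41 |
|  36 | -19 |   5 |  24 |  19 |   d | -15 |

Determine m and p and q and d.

m = 9, p = 4, q = 14, d = 5

Row 5 has 10 + 18 + 11 − 5 + 1 + 11 = 46; the blank must be 55 − 46 = 9.
Column 5 has 10 + 4 + 7 + 9 + 2 + 19 = 51; the blank must be 55 − 51 = 4.
Row 7 has 36 − 19 + 5 + 24 + 19 − 15 = 50; the blank must be 55 − 50 = 5.
Row 1 has -5 + 4 + 4 + 8 + 4 + 26 = 41; the blank must be 55 − 41 = 14.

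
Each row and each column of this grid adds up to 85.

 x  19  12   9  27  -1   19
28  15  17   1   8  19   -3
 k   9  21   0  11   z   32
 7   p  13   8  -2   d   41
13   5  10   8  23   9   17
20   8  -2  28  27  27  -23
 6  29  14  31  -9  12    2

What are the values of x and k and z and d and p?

The known cells in row 1 total 85, leaving 85 − 85 = 0 for the blank.
The known cells in column 2 total 85, leaving 85 − 85 = 0 for the blank.
The known cells in column 1 total 74, leaving 85 − 74 = 11 for the blank.
The known cells in row 3 total 84, leaving 85 − 84 = 1 for the blank.
The known cells in row 4 total 67, leaving 85 − 67 = 18 for the blank.

x = 0, k = 11, z = 1, d = 18, p = 0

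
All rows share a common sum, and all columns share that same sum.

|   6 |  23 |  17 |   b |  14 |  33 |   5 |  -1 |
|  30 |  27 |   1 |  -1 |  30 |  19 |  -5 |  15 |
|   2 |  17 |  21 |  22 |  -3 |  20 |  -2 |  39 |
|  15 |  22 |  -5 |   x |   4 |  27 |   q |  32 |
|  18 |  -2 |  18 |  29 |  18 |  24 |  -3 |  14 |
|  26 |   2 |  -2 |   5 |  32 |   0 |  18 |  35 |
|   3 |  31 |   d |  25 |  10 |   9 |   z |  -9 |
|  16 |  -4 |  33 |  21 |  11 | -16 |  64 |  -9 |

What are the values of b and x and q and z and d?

Rows 2 and 3 both sum to 116, so that's the common total.
The known cells in column 3 total 83, leaving 116 − 83 = 33 for the blank.
The known cells in row 1 total 97, leaving 116 − 97 = 19 for the blank.
The known cells in column 4 total 120, leaving 116 − 120 = -4 for the blank.
The known cells in row 4 total 91, leaving 116 − 91 = 25 for the blank.
The known cells in row 7 total 102, leaving 116 − 102 = 14 for the blank.

b = 19, x = -4, q = 25, z = 14, d = 33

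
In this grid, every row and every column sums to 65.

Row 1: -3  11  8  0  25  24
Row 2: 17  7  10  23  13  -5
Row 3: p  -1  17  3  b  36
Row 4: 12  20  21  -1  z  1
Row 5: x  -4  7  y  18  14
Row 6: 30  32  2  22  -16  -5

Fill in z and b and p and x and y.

The known cells in row 4 total 53, leaving 65 − 53 = 12 for the blank.
The known cells in column 5 total 52, leaving 65 − 52 = 13 for the blank.
The known cells in column 4 total 47, leaving 65 − 47 = 18 for the blank.
The known cells in row 5 total 53, leaving 65 − 53 = 12 for the blank.
The known cells in row 3 total 68, leaving 65 − 68 = -3 for the blank.

z = 12, b = 13, p = -3, x = 12, y = 18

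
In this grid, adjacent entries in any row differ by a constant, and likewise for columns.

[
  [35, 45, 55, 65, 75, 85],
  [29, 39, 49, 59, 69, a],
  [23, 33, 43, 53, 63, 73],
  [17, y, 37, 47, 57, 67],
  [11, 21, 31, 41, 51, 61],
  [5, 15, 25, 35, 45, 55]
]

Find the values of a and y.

Along each row the entries change by 10 per step; down each column they change by -6.
Row 2: from 29 at column 1, stepping by 10 to column 6 gives 79.
Row 4: from 17 at column 1, stepping by 10 to column 2 gives 27.

a = 79, y = 27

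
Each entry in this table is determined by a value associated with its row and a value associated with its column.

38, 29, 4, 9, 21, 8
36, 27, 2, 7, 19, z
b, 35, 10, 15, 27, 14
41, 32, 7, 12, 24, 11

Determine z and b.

z = 6, b = 44

The difference between any two rows is the same in every column — this is an addition table with the headers hidden.
Row 2 minus row 1 is 7 − 9 = -2, so its entry in column 6 is 8 + (-2) = 6.
Row 3 minus row 1 is 15 − 9 = 6, so its entry in column 1 is 38 + 6 = 44.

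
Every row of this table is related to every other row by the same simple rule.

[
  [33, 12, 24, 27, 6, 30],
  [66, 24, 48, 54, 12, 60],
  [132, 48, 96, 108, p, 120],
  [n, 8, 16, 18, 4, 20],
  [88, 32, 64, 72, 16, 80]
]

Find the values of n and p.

Each row is a constant multiple of every other row — this is a multiplication table with the headers hidden.
Row 4 is 16/24 = 2/3 times row 1, so its entry in column 1 is 33 × 2/3 = 22.
Row 3 is 96/24 = 4/1 times row 1, so its entry in column 5 is 6 × 4/1 = 24.

n = 22, p = 24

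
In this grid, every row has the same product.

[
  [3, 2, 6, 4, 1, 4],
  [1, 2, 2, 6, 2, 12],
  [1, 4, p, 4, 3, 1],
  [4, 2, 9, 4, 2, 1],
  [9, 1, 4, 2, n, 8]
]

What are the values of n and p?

n = 1, p = 12

Rows 1 and 2 each multiply to 576, so every row has product 576.
Row 5: 9×1×4×2×8 = 576, so the missing entry is 576 ÷ 576 = 1.
Row 3: 1×4×4×3×1 = 48, so the missing entry is 576 ÷ 48 = 12.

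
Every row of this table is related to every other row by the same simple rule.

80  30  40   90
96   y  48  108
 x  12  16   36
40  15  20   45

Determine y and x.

y = 36, x = 32

Each row is a constant multiple of every other row — this is a multiplication table with the headers hidden.
Row 2 is 108/90 = 6/5 times row 1, so its entry in column 2 is 30 × 6/5 = 36.
Row 3 is 36/90 = 2/5 times row 1, so its entry in column 1 is 80 × 2/5 = 32.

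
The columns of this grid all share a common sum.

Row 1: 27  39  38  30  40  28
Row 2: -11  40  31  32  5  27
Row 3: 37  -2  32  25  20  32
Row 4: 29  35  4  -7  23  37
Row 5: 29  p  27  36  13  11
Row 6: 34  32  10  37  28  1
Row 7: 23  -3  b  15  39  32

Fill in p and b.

p = 27, b = 26

The complete columns each total 168.
Column 2 is missing 168 − 141 = 27 (since 39 + 40 − 2 + 35 + 32 − 3 = 141).
Column 3 is missing 168 − 142 = 26 (since 38 + 31 + 32 + 4 + 27 + 10 = 142).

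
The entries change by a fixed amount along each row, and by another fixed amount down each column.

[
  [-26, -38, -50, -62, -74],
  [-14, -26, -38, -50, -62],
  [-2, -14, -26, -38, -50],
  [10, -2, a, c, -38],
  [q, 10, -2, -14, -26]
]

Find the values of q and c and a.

Along each row the entries change by -12 per step; down each column they change by 12.
Row 5: from 10 at column 2, stepping by -12 to column 1 gives 22.
Row 4: from 10 at column 1, stepping by -12 to column 4 gives -26.
Row 4: from 10 at column 1, stepping by -12 to column 3 gives -14.

q = 22, c = -26, a = -14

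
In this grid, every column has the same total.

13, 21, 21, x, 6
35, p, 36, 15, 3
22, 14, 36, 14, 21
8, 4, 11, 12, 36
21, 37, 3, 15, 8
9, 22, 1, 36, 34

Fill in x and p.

x = 16, p = 10

Column 1 sums to 108 and so does column 3; that's the common total.
In column 4 the known cells total 92, leaving 108 − 92 = 16.
In column 2 the known cells total 98, leaving 108 − 98 = 10.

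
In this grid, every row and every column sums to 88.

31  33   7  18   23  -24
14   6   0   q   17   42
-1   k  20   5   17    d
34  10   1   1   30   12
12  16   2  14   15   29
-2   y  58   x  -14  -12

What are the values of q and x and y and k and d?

The known cells in column 6 total 47, leaving 88 − 47 = 41 for the blank.
The known cells in row 3 total 82, leaving 88 − 82 = 6 for the blank.
The known cells in column 2 total 71, leaving 88 − 71 = 17 for the blank.
The known cells in row 6 total 47, leaving 88 − 47 = 41 for the blank.
The known cells in row 2 total 79, leaving 88 − 79 = 9 for the blank.

q = 9, x = 41, y = 17, k = 6, d = 41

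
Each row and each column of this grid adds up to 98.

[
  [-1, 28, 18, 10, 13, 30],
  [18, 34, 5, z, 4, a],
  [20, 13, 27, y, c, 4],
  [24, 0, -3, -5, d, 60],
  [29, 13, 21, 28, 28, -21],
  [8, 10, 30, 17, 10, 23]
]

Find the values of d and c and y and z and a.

d = 22, c = 21, y = 13, z = 35, a = 2

The known cells in row 4 total 76, leaving 98 − 76 = 22 for the blank.
The known cells in column 5 total 77, leaving 98 − 77 = 21 for the blank.
The known cells in column 6 total 96, leaving 98 − 96 = 2 for the blank.
The known cells in row 3 total 85, leaving 98 − 85 = 13 for the blank.
The known cells in row 2 total 63, leaving 98 − 63 = 35 for the blank.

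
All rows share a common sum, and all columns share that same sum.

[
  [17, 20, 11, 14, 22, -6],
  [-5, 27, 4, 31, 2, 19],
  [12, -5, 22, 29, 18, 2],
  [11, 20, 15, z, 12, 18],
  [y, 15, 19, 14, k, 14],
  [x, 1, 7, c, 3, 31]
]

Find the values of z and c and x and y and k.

Rows 1 and 2 both sum to 78, so that's the common total.
Column 5 has 22 + 2 + 18 + 12 + 3 = 57; the blank must be 78 − 57 = 21.
Row 5 has 15 + 19 + 14 + 21 + 14 = 83; the blank must be 78 − 83 = -5.
Row 4 has 11 + 20 + 15 + 12 + 18 = 76; the blank must be 78 − 76 = 2.
Column 1 has 17 − 5 + 12 + 11 − 5 = 30; the blank must be 78 − 30 = 48.
Row 6 has 48 + 1 + 7 + 3 + 31 = 90; the blank must be 78 − 90 = -12.

z = 2, c = -12, x = 48, y = -5, k = 21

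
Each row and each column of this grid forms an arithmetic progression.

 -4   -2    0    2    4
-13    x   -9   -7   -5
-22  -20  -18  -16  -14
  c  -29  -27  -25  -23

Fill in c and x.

Along each row the entries change by 2 per step; down each column they change by -9.
Row 4: from -29 at column 2, stepping by 2 to column 1 gives -31.
Row 2: from -13 at column 1, stepping by 2 to column 2 gives -11.

c = -31, x = -11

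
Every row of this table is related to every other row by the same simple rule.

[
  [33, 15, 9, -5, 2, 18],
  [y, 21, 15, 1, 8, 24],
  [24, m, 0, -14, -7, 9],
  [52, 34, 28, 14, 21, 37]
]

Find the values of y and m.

y = 39, m = 6

The difference between any two rows is the same in every column — this is an addition table with the headers hidden.
Row 2 minus row 1 is 1 − (-5) = 6, so its entry in column 1 is 33 + 6 = 39.
Row 3 minus row 1 is -14 − (-5) = -9, so its entry in column 2 is 15 + (-9) = 6.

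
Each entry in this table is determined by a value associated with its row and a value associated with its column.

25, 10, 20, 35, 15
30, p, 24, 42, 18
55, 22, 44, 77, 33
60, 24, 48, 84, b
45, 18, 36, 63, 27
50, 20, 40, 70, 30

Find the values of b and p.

b = 36, p = 12

Each row is a constant multiple of every other row — this is a multiplication table with the headers hidden.
Row 4 is 84/35 = 12/5 times row 1, so its entry in column 5 is 15 × 12/5 = 36.
Row 2 is 42/35 = 6/5 times row 1, so its entry in column 2 is 10 × 6/5 = 12.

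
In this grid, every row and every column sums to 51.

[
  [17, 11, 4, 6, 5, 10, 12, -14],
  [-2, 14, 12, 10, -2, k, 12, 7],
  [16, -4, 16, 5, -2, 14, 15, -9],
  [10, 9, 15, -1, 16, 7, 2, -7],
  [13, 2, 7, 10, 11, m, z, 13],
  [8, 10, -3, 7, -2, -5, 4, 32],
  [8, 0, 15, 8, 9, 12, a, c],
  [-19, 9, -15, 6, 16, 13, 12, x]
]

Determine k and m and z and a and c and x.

k = 0, m = 0, z = -5, a = -1, c = 0, x = 29

The known cells in row 8 total 22, leaving 51 − 22 = 29 for the blank.
The known cells in row 2 total 51, leaving 51 − 51 = 0 for the blank.
The known cells in column 8 total 51, leaving 51 − 51 = 0 for the blank.
The known cells in column 6 total 51, leaving 51 − 51 = 0 for the blank.
The known cells in row 5 total 56, leaving 51 − 56 = -5 for the blank.
The known cells in row 7 total 52, leaving 51 − 52 = -1 for the blank.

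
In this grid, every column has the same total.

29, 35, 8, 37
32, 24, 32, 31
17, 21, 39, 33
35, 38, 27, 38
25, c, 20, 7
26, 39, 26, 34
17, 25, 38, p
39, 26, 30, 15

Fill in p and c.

Column 1 sums to 220 and so does column 3; that's the common total.
In column 4 the known cells total 195, leaving 220 − 195 = 25.
In column 2 the known cells total 208, leaving 220 − 208 = 12.

p = 25, c = 12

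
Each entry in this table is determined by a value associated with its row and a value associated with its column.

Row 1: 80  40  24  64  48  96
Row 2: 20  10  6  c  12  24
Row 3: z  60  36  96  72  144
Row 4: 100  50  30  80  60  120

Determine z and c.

Each row is a constant multiple of every other row — this is a multiplication table with the headers hidden.
Row 3 is 60/40 = 3/2 times row 1, so its entry in column 1 is 80 × 3/2 = 120.
Row 2 is 10/40 = 1/4 times row 1, so its entry in column 4 is 64 × 1/4 = 16.

z = 120, c = 16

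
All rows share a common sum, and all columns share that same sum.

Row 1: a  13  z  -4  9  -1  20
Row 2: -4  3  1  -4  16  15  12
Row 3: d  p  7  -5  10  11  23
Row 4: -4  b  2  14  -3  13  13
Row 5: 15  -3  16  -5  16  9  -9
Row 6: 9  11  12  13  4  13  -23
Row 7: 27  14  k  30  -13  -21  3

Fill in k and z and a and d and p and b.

Rows 2 and 5 both sum to 39, so that's the common total.
Row 7 has 27 + 14 + 30 − 13 − 21 + 3 = 40; the blank must be 39 − 40 = -1.
Row 4 has -4 + 2 + 14 − 3 + 13 + 13 = 35; the blank must be 39 − 35 = 4.
Column 2 has 13 + 3 + 4 − 3 + 11 + 14 = 42; the blank must be 39 − 42 = -3.
Row 3 has -3 + 7 − 5 + 10 + 11 + 23 = 43; the blank must be 39 − 43 = -4.
Column 1 has -4 − 4 − 4 + 15 + 9 + 27 = 39; the blank must be 39 − 39 = 0.
Row 1 has 0 + 13 − 4 + 9 − 1 + 20 = 37; the blank must be 39 − 37 = 2.

k = -1, z = 2, a = 0, d = -4, p = -3, b = 4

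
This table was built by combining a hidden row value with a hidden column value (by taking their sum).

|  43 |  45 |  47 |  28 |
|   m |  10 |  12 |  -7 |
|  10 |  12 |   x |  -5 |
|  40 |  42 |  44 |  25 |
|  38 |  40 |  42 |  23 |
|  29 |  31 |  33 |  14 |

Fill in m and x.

m = 8, x = 14

The difference between any two rows is the same in every column — this is an addition table with the headers hidden.
Row 2 minus row 1 is -7 − 28 = -35, so its entry in column 1 is 43 + (-35) = 8.
Row 3 minus row 1 is -5 − 28 = -33, so its entry in column 3 is 47 + (-33) = 14.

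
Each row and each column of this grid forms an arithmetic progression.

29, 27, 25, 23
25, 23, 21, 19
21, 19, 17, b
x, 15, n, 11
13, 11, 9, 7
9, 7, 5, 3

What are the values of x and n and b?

Along each row the entries change by -2 per step; down each column they change by -4.
Row 4: from 15 at column 2, stepping by -2 to column 1 gives 17.
Row 4: from 15 at column 2, stepping by -2 to column 3 gives 13.
Row 3: from 21 at column 1, stepping by -2 to column 4 gives 15.

x = 17, n = 13, b = 15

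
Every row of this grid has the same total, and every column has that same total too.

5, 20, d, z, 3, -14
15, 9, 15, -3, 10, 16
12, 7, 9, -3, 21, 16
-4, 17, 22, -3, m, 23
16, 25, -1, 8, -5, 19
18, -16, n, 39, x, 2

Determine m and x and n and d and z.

m = 7, x = 26, n = -7, d = 24, z = 24

Rows 2 and 3 both sum to 62, so that's the common total.
Row 4: -4 + 17 + 22 − 3 + 23 = 55, so its missing entry is 62 − 55 = 7.
Column 5: 3 + 10 + 21 + 7 − 5 = 36, so its missing entry is 62 − 36 = 26.
Column 4: -3 − 3 − 3 + 8 + 39 = 38, so its missing entry is 62 − 38 = 24.
Row 1: 5 + 20 + 24 + 3 − 14 = 38, so its missing entry is 62 − 38 = 24.
Row 6: 18 − 16 + 39 + 26 + 2 = 69, so its missing entry is 62 − 69 = -7.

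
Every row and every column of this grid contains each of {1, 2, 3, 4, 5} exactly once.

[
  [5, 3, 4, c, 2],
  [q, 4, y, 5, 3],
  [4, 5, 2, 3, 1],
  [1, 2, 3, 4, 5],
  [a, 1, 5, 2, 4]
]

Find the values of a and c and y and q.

a = 3, c = 1, y = 1, q = 2

Cell (2,3): column 3 already has {2, 3, 4, 5} → 1.
Cell (2,1): row 2 already has {1, 3, 4, 5} → 2.
At (row 5, col 1): row 5 already has {1, 2, 4, 5}, so the value is 3.
For row 1, column 4: row 1 already has {2, 3, 4, 5}; that leaves 1.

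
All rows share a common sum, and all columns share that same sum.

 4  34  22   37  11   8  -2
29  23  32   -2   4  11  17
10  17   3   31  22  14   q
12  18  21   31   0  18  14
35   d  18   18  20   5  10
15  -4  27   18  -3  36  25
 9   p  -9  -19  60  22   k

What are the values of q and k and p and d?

Rows 1 and 2 both sum to 114, so that's the common total.
The known cells in row 3 total 97, leaving 114 − 97 = 17 for the blank.
The known cells in column 7 total 81, leaving 114 − 81 = 33 for the blank.
The known cells in row 7 total 96, leaving 114 − 96 = 18 for the blank.
The known cells in row 5 total 106, leaving 114 − 106 = 8 for the blank.

q = 17, k = 33, p = 18, d = 8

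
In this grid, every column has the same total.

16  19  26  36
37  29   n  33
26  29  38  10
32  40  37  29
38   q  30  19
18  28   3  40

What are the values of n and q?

Columns 1 and 4 both add up to 167, so every column sums to 167.
Column 3: 26 + 38 + 37 + 30 + 3 = 134, so the missing entry is 167 − 134 = 33.
Column 2: 19 + 29 + 29 + 40 + 28 = 145, so the missing entry is 167 − 145 = 22.

n = 33, q = 22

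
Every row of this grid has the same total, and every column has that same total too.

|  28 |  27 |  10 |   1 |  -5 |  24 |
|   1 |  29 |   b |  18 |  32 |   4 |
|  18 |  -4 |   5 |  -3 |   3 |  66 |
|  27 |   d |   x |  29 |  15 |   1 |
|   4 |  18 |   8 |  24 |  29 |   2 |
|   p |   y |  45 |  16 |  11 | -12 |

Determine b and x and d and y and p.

Rows 1 and 3 both sum to 85, so that's the common total.
Row 2 has 1 + 29 + 18 + 32 + 4 = 84; the blank must be 85 − 84 = 1.
Column 1 has 28 + 1 + 18 + 27 + 4 = 78; the blank must be 85 − 78 = 7.
Row 6 has 7 + 45 + 16 + 11 − 12 = 67; the blank must be 85 − 67 = 18.
Column 2 has 27 + 29 − 4 + 18 + 18 = 88; the blank must be 85 − 88 = -3.
Row 4 has 27 − 3 + 29 + 15 + 1 = 69; the blank must be 85 − 69 = 16.

b = 1, x = 16, d = -3, y = 18, p = 7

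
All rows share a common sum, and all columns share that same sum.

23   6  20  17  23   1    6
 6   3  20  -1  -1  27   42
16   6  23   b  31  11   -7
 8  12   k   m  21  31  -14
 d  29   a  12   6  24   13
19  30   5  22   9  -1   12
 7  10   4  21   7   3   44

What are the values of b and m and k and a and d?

Rows 1 and 2 both sum to 96, so that's the common total.
The known cells in column 1 total 79, leaving 96 − 79 = 17 for the blank.
The known cells in row 5 total 101, leaving 96 − 101 = -5 for the blank.
The known cells in row 3 total 80, leaving 96 − 80 = 16 for the blank.
The known cells in column 4 total 87, leaving 96 − 87 = 9 for the blank.
The known cells in row 4 total 67, leaving 96 − 67 = 29 for the blank.

b = 16, m = 9, k = 29, a = -5, d = 17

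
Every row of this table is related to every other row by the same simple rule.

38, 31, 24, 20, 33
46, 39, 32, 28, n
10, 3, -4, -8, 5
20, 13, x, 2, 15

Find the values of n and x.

n = 41, x = 6

The difference between any two rows is the same in every column — this is an addition table with the headers hidden.
Row 2 minus row 1 is 28 − 20 = 8, so its entry in column 5 is 33 + 8 = 41.
Row 4 minus row 1 is 2 − 20 = -18, so its entry in column 3 is 24 + (-18) = 6.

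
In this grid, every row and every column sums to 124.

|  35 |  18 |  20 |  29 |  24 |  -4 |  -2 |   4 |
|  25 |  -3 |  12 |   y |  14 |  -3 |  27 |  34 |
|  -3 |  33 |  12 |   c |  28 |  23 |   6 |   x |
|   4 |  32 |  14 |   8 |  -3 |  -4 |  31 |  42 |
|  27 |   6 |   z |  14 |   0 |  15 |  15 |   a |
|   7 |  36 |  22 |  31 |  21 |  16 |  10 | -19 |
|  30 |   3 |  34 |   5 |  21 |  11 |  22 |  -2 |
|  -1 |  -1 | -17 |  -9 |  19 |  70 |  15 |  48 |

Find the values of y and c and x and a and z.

The known cells in column 3 total 97, leaving 124 − 97 = 27 for the blank.
The known cells in row 2 total 106, leaving 124 − 106 = 18 for the blank.
The known cells in column 4 total 96, leaving 124 − 96 = 28 for the blank.
The known cells in row 3 total 127, leaving 124 − 127 = -3 for the blank.
The known cells in row 5 total 104, leaving 124 − 104 = 20 for the blank.

y = 18, c = 28, x = -3, a = 20, z = 27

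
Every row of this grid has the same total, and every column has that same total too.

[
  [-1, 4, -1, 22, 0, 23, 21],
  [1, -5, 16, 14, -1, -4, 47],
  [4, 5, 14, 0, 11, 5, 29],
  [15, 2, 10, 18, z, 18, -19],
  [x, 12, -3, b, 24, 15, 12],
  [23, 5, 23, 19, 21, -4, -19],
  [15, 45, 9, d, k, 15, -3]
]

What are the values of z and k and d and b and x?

Rows 1 and 2 both sum to 68, so that's the common total.
Column 1: -1 + 1 + 4 + 15 + 23 + 15 = 57, so its missing entry is 68 − 57 = 11.
Row 4: 15 + 2 + 10 + 18 + 18 − 19 = 44, so its missing entry is 68 − 44 = 24.
Row 5: 11 + 12 − 3 + 24 + 15 + 12 = 71, so its missing entry is 68 − 71 = -3.
Column 5: 0 − 1 + 11 + 24 + 24 + 21 = 79, so its missing entry is 68 − 79 = -11.
Row 7: 15 + 45 + 9 − 11 + 15 − 3 = 70, so its missing entry is 68 − 70 = -2.

z = 24, k = -11, d = -2, b = -3, x = 11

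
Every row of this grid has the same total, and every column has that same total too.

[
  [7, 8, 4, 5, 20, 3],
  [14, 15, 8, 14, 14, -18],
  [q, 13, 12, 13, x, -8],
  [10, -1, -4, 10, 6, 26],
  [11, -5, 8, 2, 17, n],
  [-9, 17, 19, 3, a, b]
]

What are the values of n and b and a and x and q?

Rows 1 and 2 both sum to 47, so that's the common total.
The known cells in column 1 total 33, leaving 47 − 33 = 14 for the blank.
The known cells in row 3 total 44, leaving 47 − 44 = 3 for the blank.
The known cells in column 5 total 60, leaving 47 − 60 = -13 for the blank.
The known cells in row 6 total 17, leaving 47 − 17 = 30 for the blank.
The known cells in row 5 total 33, leaving 47 − 33 = 14 for the blank.

n = 14, b = 30, a = -13, x = 3, q = 14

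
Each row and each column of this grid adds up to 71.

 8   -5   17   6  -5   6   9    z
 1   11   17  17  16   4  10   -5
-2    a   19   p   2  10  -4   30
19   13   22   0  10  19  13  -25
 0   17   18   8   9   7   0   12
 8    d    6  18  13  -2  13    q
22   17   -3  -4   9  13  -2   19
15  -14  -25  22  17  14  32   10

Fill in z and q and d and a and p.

Row 1 has 8 − 5 + 17 + 6 − 5 + 6 + 9 = 36; the blank must be 71 − 36 = 35.
Column 8 has 35 − 5 + 30 − 25 + 12 + 19 + 10 = 76; the blank must be 71 − 76 = -5.
Row 6 has 8 + 6 + 18 + 13 − 2 + 13 − 5 = 51; the blank must be 71 − 51 = 20.
Column 2 has -5 + 11 + 13 + 17 + 20 + 17 − 14 = 59; the blank must be 71 − 59 = 12.
Row 3 has -2 + 12 + 19 + 2 + 10 − 4 + 30 = 67; the blank must be 71 − 67 = 4.

z = 35, q = -5, d = 20, a = 12, p = 4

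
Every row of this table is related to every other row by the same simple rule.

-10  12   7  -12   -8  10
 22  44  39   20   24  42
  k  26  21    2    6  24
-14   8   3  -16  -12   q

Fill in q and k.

The difference between any two rows is the same in every column — this is an addition table with the headers hidden.
Row 4 minus row 1 is 8 − 12 = -4, so its entry in column 6 is 10 + (-4) = 6.
Row 3 minus row 1 is 26 − 12 = 14, so its entry in column 1 is -10 + 14 = 4.

q = 6, k = 4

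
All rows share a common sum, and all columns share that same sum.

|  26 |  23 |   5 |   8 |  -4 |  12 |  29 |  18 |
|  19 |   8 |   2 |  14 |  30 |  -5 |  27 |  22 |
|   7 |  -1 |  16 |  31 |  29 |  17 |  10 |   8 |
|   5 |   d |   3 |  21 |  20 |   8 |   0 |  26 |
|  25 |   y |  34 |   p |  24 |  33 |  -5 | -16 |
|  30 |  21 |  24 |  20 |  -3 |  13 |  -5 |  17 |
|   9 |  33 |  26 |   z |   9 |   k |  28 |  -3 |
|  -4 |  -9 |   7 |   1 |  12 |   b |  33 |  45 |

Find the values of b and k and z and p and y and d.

Rows 1 and 2 both sum to 117, so that's the common total.
Row 4 has 5 + 3 + 21 + 20 + 8 + 0 + 26 = 83; the blank must be 117 − 83 = 34.
Row 8 has -4 − 9 + 7 + 1 + 12 + 33 + 45 = 85; the blank must be 117 − 85 = 32.
Column 6 has 12 − 5 + 17 + 8 + 33 + 13 + 32 = 110; the blank must be 117 − 110 = 7.
Row 7 has 9 + 33 + 26 + 9 + 7 + 28 − 3 = 109; the blank must be 117 − 109 = 8.
Column 4 has 8 + 14 + 31 + 21 + 20 + 8 + 1 = 103; the blank must be 117 − 103 = 14.
Row 5 has 25 + 34 + 14 + 24 + 33 − 5 − 16 = 109; the blank must be 117 − 109 = 8.

b = 32, k = 7, z = 8, p = 14, y = 8, d = 34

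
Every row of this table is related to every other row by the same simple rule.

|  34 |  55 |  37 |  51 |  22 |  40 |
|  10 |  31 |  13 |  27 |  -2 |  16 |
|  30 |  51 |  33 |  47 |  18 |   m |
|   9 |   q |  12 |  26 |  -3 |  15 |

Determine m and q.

m = 36, q = 30

The difference between any two rows is the same in every column — this is an addition table with the headers hidden.
Row 3 minus row 1 is 30 − 34 = -4, so its entry in column 6 is 40 + (-4) = 36.
Row 4 minus row 1 is 9 − 34 = -25, so its entry in column 2 is 55 + (-25) = 30.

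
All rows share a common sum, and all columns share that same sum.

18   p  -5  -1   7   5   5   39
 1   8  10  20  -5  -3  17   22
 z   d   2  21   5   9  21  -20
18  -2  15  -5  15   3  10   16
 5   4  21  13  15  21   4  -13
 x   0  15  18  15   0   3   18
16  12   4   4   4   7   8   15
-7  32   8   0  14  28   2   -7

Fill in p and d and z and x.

p = 2, d = 14, z = 18, x = 1

Rows 2 and 4 both sum to 70, so that's the common total.
Row 1 has 18 − 5 − 1 + 7 + 5 + 5 + 39 = 68; the blank must be 70 − 68 = 2.
Row 6 has 0 + 15 + 18 + 15 + 0 + 3 + 18 = 69; the blank must be 70 − 69 = 1.
Column 1 has 18 + 1 + 18 + 5 + 1 + 16 − 7 = 52; the blank must be 70 − 52 = 18.
Row 3 has 18 + 2 + 21 + 5 + 9 + 21 − 20 = 56; the blank must be 70 − 56 = 14.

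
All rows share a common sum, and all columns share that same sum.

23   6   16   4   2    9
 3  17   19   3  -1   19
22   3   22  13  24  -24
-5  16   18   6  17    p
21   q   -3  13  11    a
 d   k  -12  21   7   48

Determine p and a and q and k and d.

Rows 1 and 2 both sum to 60, so that's the common total.
The known cells in column 1 total 64, leaving 60 − 64 = -4 for the blank.
The known cells in row 6 total 60, leaving 60 − 60 = 0 for the blank.
The known cells in column 2 total 42, leaving 60 − 42 = 18 for the blank.
The known cells in row 5 total 60, leaving 60 − 60 = 0 for the blank.
The known cells in row 4 total 52, leaving 60 − 52 = 8 for the blank.

p = 8, a = 0, q = 18, k = 0, d = -4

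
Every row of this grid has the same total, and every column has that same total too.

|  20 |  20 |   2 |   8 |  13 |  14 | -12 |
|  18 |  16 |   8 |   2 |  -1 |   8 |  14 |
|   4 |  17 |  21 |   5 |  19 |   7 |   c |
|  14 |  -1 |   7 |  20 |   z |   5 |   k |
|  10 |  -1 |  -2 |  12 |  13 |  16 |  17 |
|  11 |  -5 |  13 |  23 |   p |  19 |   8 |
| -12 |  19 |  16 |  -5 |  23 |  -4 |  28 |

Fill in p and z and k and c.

Rows 1 and 2 both sum to 65, so that's the common total.
Row 6 has 11 − 5 + 13 + 23 + 19 + 8 = 69; the blank must be 65 − 69 = -4.
Row 3 has 4 + 17 + 21 + 5 + 19 + 7 = 73; the blank must be 65 − 73 = -8.
Column 5 has 13 − 1 + 19 + 13 − 4 + 23 = 63; the blank must be 65 − 63 = 2.
Row 4 has 14 − 1 + 7 + 20 + 2 + 5 = 47; the blank must be 65 − 47 = 18.

p = -4, z = 2, k = 18, c = -8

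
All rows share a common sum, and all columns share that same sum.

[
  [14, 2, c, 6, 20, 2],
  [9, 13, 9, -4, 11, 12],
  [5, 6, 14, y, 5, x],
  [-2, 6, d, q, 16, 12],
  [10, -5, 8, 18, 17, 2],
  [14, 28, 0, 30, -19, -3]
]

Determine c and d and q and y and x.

c = 6, d = 13, q = 5, y = -5, x = 25

Rows 2 and 5 both sum to 50, so that's the common total.
Row 1: 14 + 2 + 6 + 20 + 2 = 44, so its missing entry is 50 − 44 = 6.
Column 3: 6 + 9 + 14 + 8 + 0 = 37, so its missing entry is 50 − 37 = 13.
Row 4: -2 + 6 + 13 + 16 + 12 = 45, so its missing entry is 50 − 45 = 5.
Column 4: 6 − 4 + 5 + 18 + 30 = 55, so its missing entry is 50 − 55 = -5.
Row 3: 5 + 6 + 14 − 5 + 5 = 25, so its missing entry is 50 − 25 = 25.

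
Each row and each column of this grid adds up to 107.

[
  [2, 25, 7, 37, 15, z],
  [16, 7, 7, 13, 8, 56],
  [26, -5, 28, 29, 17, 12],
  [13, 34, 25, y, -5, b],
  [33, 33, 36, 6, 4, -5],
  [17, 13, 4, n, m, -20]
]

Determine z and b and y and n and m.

z = 21, b = 43, y = -3, n = 25, m = 68

The known cells in column 5 total 39, leaving 107 − 39 = 68 for the blank.
The known cells in row 1 total 86, leaving 107 − 86 = 21 for the blank.
The known cells in row 6 total 82, leaving 107 − 82 = 25 for the blank.
The known cells in column 4 total 110, leaving 107 − 110 = -3 for the blank.
The known cells in row 4 total 64, leaving 107 − 64 = 43 for the blank.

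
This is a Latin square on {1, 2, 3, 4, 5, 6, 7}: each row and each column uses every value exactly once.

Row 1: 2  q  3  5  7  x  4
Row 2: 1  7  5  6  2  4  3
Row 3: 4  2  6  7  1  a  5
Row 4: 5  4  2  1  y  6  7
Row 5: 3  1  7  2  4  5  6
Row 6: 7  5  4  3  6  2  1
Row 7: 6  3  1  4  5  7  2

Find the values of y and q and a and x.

y = 3, q = 6, a = 3, x = 1

For row 1, column 2: column 2 already has {1, 2, 3, 4, 5, 7}; that leaves 6.
Cell (3,6): row 3 already has {1, 2, 4, 5, 6, 7} → 3.
For row 4, column 5: row 4 already has {1, 2, 4, 5, 6, 7}; that leaves 3.
At (row 1, col 6): row 1 already has {2, 3, 4, 5, 6, 7}, so the value is 1.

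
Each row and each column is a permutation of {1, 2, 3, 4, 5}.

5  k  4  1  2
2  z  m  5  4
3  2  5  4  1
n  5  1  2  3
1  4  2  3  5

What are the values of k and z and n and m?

For row 1, column 2: row 1 already has {1, 2, 4, 5}; that leaves 3.
For row 2, column 2: column 2 already has {2, 3, 4, 5}; that leaves 1.
Cell (2,3): row 2 already has {1, 2, 4, 5} → 3.
For row 4, column 1: row 4 already has {1, 2, 3, 5}; that leaves 4.

k = 3, z = 1, n = 4, m = 3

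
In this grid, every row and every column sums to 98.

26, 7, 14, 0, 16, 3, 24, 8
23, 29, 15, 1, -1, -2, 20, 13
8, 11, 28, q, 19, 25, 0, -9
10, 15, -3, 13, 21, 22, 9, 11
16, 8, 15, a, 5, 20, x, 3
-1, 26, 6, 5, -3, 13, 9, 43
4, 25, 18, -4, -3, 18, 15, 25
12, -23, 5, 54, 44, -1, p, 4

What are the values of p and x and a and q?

p = 3, x = 18, a = 13, q = 16

Row 8 has 12 − 23 + 5 + 54 + 44 − 1 + 4 = 95; the blank must be 98 − 95 = 3.
Column 7 has 24 + 20 + 0 + 9 + 9 + 15 + 3 = 80; the blank must be 98 − 80 = 18.
Row 3 has 8 + 11 + 28 + 19 + 25 + 0 − 9 = 82; the blank must be 98 − 82 = 16.
Row 5 has 16 + 8 + 15 + 5 + 20 + 18 + 3 = 85; the blank must be 98 − 85 = 13.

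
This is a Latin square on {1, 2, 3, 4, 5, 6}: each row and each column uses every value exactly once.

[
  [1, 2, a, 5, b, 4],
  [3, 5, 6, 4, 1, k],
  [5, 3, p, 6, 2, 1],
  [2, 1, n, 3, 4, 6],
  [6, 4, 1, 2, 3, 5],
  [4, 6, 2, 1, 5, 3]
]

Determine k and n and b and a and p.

k = 2, n = 5, b = 6, a = 3, p = 4

Cell (1,5): column 5 already has {1, 2, 3, 4, 5} → 6.
For row 2, column 6: row 2 already has {1, 3, 4, 5, 6}; that leaves 2.
At (row 1, col 3): row 1 already has {1, 2, 4, 5, 6}, so the value is 3.
Cell (3,3): row 3 already has {1, 2, 3, 5, 6} → 4.
For row 4, column 3: row 4 already has {1, 2, 3, 4, 6}; that leaves 5.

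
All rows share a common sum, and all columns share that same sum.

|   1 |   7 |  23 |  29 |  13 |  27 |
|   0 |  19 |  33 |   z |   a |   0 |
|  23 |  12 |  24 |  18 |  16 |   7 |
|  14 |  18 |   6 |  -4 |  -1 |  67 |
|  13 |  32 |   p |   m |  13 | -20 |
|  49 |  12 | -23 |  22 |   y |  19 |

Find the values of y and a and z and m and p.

Rows 1 and 3 both sum to 100, so that's the common total.
The known cells in row 6 total 79, leaving 100 − 79 = 21 for the blank.
The known cells in column 3 total 63, leaving 100 − 63 = 37 for the blank.
The known cells in row 5 total 75, leaving 100 − 75 = 25 for the blank.
The known cells in column 5 total 62, leaving 100 − 62 = 38 for the blank.
The known cells in row 2 total 90, leaving 100 − 90 = 10 for the blank.

y = 21, a = 38, z = 10, m = 25, p = 37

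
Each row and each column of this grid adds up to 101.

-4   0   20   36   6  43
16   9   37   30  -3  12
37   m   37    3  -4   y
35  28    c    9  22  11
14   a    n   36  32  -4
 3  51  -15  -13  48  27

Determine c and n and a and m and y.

The known cells in row 4 total 105, leaving 101 − 105 = -4 for the blank.
The known cells in column 3 total 75, leaving 101 − 75 = 26 for the blank.
The known cells in column 6 total 89, leaving 101 − 89 = 12 for the blank.
The known cells in row 3 total 85, leaving 101 − 85 = 16 for the blank.
The known cells in row 5 total 104, leaving 101 − 104 = -3 for the blank.

c = -4, n = 26, a = -3, m = 16, y = 12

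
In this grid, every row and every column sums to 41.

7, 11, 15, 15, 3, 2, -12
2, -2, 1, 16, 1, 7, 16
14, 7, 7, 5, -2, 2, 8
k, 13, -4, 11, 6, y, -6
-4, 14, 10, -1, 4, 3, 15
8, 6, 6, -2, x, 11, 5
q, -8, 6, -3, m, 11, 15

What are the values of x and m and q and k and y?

Row 6 has 8 + 6 + 6 − 2 + 11 + 5 = 34; the blank must be 41 − 34 = 7.
Column 5 has 3 + 1 − 2 + 6 + 4 + 7 = 19; the blank must be 41 − 19 = 22.
Row 7 has -8 + 6 − 3 + 22 + 11 + 15 = 43; the blank must be 41 − 43 = -2.
Column 1 has 7 + 2 + 14 − 4 + 8 − 2 = 25; the blank must be 41 − 25 = 16.
Row 4 has 16 + 13 − 4 + 11 + 6 − 6 = 36; the blank must be 41 − 36 = 5.

x = 7, m = 22, q = -2, k = 16, y = 5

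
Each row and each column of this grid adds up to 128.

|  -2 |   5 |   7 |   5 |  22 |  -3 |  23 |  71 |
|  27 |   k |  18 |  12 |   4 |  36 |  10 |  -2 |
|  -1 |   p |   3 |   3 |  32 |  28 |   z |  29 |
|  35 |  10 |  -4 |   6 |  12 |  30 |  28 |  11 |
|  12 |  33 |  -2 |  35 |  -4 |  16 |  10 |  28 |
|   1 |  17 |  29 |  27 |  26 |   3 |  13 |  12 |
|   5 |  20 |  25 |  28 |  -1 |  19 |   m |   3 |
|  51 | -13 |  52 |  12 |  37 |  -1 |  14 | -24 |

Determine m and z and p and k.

Row 7 has 5 + 20 + 25 + 28 − 1 + 19 + 3 = 99; the blank must be 128 − 99 = 29.
Row 2 has 27 + 18 + 12 + 4 + 36 + 10 − 2 = 105; the blank must be 128 − 105 = 23.
Column 7 has 23 + 10 + 28 + 10 + 13 + 29 + 14 = 127; the blank must be 128 − 127 = 1.
Row 3 has -1 + 3 + 3 + 32 + 28 + 1 + 29 = 95; the blank must be 128 − 95 = 33.

m = 29, z = 1, p = 33, k = 23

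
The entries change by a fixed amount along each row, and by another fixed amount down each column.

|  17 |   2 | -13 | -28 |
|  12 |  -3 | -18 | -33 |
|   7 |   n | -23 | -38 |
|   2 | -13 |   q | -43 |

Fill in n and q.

Along each row the entries change by -15 per step; down each column they change by -5.
Row 3: from 7 at column 1, stepping by -15 to column 2 gives -8.
Row 4: from 2 at column 1, stepping by -15 to column 3 gives -28.

n = -8, q = -28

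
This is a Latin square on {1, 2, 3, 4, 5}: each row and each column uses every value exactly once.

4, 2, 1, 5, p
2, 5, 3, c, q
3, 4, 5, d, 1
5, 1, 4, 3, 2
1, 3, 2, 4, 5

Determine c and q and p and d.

c = 1, q = 4, p = 3, d = 2

For row 3, column 4: row 3 already has {1, 3, 4, 5}; that leaves 2.
For row 2, column 4: column 4 already has {2, 3, 4, 5}; that leaves 1.
Cell (1,5): row 1 already has {1, 2, 4, 5} → 3.
For row 2, column 5: row 2 already has {1, 2, 3, 5}; that leaves 4.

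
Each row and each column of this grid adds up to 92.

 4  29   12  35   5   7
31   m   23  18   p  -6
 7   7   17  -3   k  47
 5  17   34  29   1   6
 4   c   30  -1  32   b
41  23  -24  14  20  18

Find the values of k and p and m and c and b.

Row 3: 7 + 7 + 17 − 3 + 47 = 75, so its missing entry is 92 − 75 = 17.
Column 5: 5 + 17 + 1 + 32 + 20 = 75, so its missing entry is 92 − 75 = 17.
Row 2: 31 + 23 + 18 + 17 − 6 = 83, so its missing entry is 92 − 83 = 9.
Column 6: 7 − 6 + 47 + 6 + 18 = 72, so its missing entry is 92 − 72 = 20.
Row 5: 4 + 30 − 1 + 32 + 20 = 85, so its missing entry is 92 − 85 = 7.

k = 17, p = 17, m = 9, c = 7, b = 20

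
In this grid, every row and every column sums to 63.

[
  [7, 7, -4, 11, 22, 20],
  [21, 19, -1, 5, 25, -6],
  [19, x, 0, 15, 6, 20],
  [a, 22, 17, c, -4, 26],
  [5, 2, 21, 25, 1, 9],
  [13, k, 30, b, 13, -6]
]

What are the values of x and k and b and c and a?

Row 3: 19 + 0 + 15 + 6 + 20 = 60, so its missing entry is 63 − 60 = 3.
Column 2: 7 + 19 + 3 + 22 + 2 = 53, so its missing entry is 63 − 53 = 10.
Column 1: 7 + 21 + 19 + 5 + 13 = 65, so its missing entry is 63 − 65 = -2.
Row 4: -2 + 22 + 17 − 4 + 26 = 59, so its missing entry is 63 − 59 = 4.
Row 6: 13 + 10 + 30 + 13 − 6 = 60, so its missing entry is 63 − 60 = 3.

x = 3, k = 10, b = 3, c = 4, a = -2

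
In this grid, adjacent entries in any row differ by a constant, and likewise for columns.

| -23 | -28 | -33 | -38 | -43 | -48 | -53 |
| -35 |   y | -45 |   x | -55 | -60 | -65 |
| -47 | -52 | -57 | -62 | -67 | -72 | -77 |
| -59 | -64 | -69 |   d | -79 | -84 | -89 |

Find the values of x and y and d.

Along each row the entries change by -5 per step; down each column they change by -12.
Row 2: from -35 at column 1, stepping by -5 to column 4 gives -50.
Row 2: from -35 at column 1, stepping by -5 to column 2 gives -40.
Row 4: from -59 at column 1, stepping by -5 to column 4 gives -74.

x = -50, y = -40, d = -74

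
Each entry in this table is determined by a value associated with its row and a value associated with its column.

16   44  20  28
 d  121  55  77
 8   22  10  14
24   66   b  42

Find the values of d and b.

d = 44, b = 30

Each row is a constant multiple of every other row — this is a multiplication table with the headers hidden.
Row 2 is 121/44 = 11/4 times row 1, so its entry in column 1 is 16 × 11/4 = 44.
Row 4 is 66/44 = 3/2 times row 1, so its entry in column 3 is 20 × 3/2 = 30.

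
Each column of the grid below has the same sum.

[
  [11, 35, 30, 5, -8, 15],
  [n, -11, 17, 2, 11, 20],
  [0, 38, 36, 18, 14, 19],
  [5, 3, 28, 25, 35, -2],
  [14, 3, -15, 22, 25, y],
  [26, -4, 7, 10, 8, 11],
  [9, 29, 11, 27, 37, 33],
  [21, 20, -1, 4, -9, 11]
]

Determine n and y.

n = 27, y = 6

Columns 3 and 5 both add up to 113, so every column sums to 113.
Column 1: 11 + 0 + 5 + 14 + 26 + 9 + 21 = 86, so the missing entry is 113 − 86 = 27.
Column 6: 15 + 20 + 19 − 2 + 11 + 33 + 11 = 107, so the missing entry is 113 − 107 = 6.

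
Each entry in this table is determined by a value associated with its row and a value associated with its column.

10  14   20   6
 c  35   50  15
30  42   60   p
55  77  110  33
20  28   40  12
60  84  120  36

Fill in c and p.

Each row is a constant multiple of every other row — this is a multiplication table with the headers hidden.
Row 2 is 50/20 = 5/2 times row 1, so its entry in column 1 is 10 × 5/2 = 25.
Row 3 is 60/20 = 3/1 times row 1, so its entry in column 4 is 6 × 3/1 = 18.

c = 25, p = 18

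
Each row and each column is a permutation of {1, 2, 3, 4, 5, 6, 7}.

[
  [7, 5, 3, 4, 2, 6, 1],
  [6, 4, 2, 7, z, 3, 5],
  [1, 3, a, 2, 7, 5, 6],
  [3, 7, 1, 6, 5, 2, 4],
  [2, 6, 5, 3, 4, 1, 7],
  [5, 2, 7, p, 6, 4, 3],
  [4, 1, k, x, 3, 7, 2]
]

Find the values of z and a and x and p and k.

Cell (2,5): row 2 already has {2, 3, 4, 5, 6, 7} → 1.
Cell (3,3): row 3 already has {1, 2, 3, 5, 6, 7} → 4.
Cell (7,3): column 3 already has {1, 2, 3, 4, 5, 7} → 6.
Cell (6,4): row 6 already has {2, 3, 4, 5, 6, 7} → 1.
Cell (7,4): row 7 already has {1, 2, 3, 4, 6, 7} → 5.

z = 1, a = 4, x = 5, p = 1, k = 6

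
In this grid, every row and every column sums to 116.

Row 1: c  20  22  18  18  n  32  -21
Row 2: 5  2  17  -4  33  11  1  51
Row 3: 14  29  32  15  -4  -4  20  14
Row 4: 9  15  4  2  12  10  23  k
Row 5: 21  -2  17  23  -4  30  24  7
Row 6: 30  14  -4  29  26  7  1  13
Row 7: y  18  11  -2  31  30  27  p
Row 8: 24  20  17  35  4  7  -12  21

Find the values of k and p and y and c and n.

k = 41, p = -10, y = 11, c = 2, n = 25

Row 4 has 9 + 15 + 4 + 2 + 12 + 10 + 23 = 75; the blank must be 116 − 75 = 41.
Column 8 has -21 + 51 + 14 + 41 + 7 + 13 + 21 = 126; the blank must be 116 − 126 = -10.
Column 6 has 11 − 4 + 10 + 30 + 7 + 30 + 7 = 91; the blank must be 116 − 91 = 25.
Row 1 has 20 + 22 + 18 + 18 + 25 + 32 − 21 = 114; the blank must be 116 − 114 = 2.
Row 7 has 18 + 11 − 2 + 31 + 30 + 27 − 10 = 105; the blank must be 116 − 105 = 11.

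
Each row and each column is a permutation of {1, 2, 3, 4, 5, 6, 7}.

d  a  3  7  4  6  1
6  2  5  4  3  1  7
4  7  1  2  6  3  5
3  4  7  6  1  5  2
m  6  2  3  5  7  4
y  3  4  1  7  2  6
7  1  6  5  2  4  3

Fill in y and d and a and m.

Cell (1,2): column 2 already has {1, 2, 3, 4, 6, 7} → 5.
Cell (5,1): row 5 already has {2, 3, 4, 5, 6, 7} → 1.
At (row 6, col 1): row 6 already has {1, 2, 3, 4, 6, 7}, so the value is 5.
For row 1, column 1: row 1 already has {1, 3, 4, 5, 6, 7}; that leaves 2.

y = 5, d = 2, a = 5, m = 1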